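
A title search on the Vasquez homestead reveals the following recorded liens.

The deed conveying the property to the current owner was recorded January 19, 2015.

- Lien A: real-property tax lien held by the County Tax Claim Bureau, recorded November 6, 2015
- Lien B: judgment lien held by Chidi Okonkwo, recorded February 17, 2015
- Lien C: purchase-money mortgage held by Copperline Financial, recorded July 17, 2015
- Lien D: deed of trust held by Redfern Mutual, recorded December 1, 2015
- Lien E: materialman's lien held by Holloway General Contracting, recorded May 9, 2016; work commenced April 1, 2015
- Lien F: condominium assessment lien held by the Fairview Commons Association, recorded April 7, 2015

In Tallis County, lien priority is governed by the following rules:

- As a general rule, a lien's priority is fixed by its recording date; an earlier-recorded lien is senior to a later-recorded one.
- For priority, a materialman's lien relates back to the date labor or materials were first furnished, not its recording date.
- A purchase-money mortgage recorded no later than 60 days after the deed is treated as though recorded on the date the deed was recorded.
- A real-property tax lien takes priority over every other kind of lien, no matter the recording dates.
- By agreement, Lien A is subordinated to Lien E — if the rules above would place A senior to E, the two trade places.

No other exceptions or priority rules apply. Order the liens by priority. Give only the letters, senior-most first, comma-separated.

E, B, A, F, C, D

Effective dates after the stated exceptions: C was recorded 179 days after the deed, outside the 60-day window, so it keeps its recording date; E is treated as recorded April 1, 2015, the work-commencement date.
A is a real-property tax lien, so it outranks all other liens regardless of date.
Remaining liens by effective date: B (February 17, 2015), E (April 1, 2015), F (April 7, 2015), C (July 17, 2015), D (December 1, 2015).
Because A would otherwise rank above E, the subordination swaps them.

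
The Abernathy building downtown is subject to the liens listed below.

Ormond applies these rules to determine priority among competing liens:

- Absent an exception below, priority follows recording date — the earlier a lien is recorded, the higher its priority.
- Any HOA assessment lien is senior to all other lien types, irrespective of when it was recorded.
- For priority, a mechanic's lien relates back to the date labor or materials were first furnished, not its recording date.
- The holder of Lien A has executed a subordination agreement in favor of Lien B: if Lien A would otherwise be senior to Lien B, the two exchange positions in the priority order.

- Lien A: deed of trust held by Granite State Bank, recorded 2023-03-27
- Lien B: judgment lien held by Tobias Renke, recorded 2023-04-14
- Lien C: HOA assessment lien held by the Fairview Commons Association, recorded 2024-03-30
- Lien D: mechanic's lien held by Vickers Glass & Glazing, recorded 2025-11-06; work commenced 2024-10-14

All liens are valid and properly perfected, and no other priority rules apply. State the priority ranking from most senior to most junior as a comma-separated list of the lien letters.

C, B, A, D

Adjusting effective dates: D is treated as recorded 2024-10-14, the work-commencement date.
C is an HOA assessment lien and takes priority over every other lien.
The other liens, earliest effective date first: A (2023-03-27), B (2023-04-14), D (2024-10-14).
A is senior to B before the subordination, so the two trade places.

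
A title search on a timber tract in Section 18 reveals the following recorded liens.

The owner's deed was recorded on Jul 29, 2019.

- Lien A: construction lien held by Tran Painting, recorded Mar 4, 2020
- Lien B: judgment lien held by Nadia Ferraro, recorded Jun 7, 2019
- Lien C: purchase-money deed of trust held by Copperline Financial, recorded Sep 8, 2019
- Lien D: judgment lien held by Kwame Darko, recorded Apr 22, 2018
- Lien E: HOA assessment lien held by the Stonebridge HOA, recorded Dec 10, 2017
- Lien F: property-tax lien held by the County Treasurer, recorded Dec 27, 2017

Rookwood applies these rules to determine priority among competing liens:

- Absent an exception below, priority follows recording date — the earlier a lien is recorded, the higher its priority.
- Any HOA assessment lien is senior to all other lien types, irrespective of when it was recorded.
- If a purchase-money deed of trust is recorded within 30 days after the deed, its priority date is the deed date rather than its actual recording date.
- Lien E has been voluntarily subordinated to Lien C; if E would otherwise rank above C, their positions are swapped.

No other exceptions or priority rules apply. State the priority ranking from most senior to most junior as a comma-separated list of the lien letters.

C, F, D, B, E, A

Effective dates after the stated exceptions: C missed the 30-day window (41 days after the deed), so its recording date stands.
As an HOA assessment lien, E is senior to every other lien.
Among the remaining liens, by effective date: F (Dec 27, 2017), D (Apr 22, 2018), B (Jun 7, 2019), C (Sep 8, 2019), A (Mar 4, 2020).
Because E would otherwise rank above C, the subordination swaps them.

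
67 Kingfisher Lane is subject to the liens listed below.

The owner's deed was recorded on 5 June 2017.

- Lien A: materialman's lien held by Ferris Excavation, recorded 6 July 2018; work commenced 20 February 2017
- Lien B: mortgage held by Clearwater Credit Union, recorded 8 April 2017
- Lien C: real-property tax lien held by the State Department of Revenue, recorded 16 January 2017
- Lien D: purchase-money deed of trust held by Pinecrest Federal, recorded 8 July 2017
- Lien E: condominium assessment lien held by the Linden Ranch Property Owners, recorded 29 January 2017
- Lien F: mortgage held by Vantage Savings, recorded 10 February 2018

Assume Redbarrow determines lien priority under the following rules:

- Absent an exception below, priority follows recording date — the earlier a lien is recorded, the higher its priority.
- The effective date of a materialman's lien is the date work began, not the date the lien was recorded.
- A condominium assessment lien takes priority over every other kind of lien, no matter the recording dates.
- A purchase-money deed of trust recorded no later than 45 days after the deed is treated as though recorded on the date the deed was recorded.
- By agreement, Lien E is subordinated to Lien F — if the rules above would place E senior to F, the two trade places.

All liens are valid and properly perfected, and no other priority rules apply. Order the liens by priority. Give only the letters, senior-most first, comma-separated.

F, C, A, B, D, E

Effective dates after the stated exceptions: A relates back to 20 February 2017 (work commenced); D's effective date is the deed date, 5 June 2017.
E is a condominium assessment lien and takes priority over every other lien.
Ordering the rest by effective date: C (16 January 2017), A (20 February 2017), B (8 April 2017), D (5 June 2017), F (10 February 2018).
Because E would otherwise rank above F, the subordination swaps them.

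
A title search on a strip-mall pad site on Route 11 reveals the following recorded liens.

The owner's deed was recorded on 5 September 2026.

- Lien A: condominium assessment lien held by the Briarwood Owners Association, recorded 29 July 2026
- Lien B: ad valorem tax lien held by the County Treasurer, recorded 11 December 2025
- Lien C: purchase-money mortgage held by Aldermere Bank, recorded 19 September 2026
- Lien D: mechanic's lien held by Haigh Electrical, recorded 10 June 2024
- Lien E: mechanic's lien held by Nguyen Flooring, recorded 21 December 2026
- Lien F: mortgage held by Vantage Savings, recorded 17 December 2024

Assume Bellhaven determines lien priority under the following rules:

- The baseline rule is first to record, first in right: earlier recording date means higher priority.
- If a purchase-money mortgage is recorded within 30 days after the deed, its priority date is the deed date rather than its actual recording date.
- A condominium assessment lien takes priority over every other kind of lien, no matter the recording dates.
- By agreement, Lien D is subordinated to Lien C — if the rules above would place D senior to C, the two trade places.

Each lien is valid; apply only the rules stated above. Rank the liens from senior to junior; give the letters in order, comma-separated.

A, C, F, B, D, E

Effective dates after the stated exceptions: C was recorded within the 30-day window, so its effective date is the deed date 5 September 2026.
As a condominium assessment lien, A is senior to every other lien.
Among the remaining liens, by effective date: D (10 June 2024), F (17 December 2024), B (11 December 2025), C (5 September 2026), E (21 December 2026).
The subordination applies — D was senior to C — so D and C swap.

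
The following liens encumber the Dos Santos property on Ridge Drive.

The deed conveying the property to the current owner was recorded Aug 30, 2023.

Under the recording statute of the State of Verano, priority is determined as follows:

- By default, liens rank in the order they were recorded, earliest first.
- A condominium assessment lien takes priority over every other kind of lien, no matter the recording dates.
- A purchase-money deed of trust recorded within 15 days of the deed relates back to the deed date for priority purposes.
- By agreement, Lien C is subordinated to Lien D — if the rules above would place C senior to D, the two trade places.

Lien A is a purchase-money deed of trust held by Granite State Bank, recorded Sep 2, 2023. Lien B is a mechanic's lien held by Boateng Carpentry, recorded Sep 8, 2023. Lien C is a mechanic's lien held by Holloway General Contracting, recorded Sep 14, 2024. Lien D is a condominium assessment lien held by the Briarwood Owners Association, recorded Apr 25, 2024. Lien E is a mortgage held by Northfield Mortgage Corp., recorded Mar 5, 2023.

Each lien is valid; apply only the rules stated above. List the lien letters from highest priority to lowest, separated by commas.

D, E, A, B, C

Effective dates after the stated exceptions: A was recorded within the 15-day window, so its effective date is the deed date Aug 30, 2023.
D, as a condominium assessment lien, has superpriority and ranks first.
The other liens, earliest effective date first: E (Mar 5, 2023), A (Aug 30, 2023), B (Sep 8, 2023), C (Sep 14, 2024).
C is already junior to D, so the subordination agreement changes nothing.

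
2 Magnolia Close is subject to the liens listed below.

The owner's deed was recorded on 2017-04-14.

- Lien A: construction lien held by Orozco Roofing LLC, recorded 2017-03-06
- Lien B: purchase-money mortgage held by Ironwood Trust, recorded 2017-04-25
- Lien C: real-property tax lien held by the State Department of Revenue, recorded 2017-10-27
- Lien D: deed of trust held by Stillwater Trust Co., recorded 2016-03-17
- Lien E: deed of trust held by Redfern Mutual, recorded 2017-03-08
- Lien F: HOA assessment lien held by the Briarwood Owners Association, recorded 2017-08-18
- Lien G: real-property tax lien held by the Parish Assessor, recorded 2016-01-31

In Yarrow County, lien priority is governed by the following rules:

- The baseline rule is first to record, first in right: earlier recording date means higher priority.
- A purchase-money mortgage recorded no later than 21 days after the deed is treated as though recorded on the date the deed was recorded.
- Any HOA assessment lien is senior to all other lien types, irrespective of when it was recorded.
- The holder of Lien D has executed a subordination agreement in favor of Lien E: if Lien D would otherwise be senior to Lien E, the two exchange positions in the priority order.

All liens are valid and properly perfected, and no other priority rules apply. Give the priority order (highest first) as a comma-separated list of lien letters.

F, G, E, A, D, B, C

Effective dates: B was recorded within the 21-day window, so its effective date is the deed date 2017-04-14.
F, as an HOA assessment lien, has superpriority and ranks first.
Among the remaining liens, by effective date: G (2016-01-31), D (2016-03-17), A (2017-03-06), E (2017-03-08), B (2017-04-14), C (2017-10-27).
D is senior to E before the subordination, so the two trade places.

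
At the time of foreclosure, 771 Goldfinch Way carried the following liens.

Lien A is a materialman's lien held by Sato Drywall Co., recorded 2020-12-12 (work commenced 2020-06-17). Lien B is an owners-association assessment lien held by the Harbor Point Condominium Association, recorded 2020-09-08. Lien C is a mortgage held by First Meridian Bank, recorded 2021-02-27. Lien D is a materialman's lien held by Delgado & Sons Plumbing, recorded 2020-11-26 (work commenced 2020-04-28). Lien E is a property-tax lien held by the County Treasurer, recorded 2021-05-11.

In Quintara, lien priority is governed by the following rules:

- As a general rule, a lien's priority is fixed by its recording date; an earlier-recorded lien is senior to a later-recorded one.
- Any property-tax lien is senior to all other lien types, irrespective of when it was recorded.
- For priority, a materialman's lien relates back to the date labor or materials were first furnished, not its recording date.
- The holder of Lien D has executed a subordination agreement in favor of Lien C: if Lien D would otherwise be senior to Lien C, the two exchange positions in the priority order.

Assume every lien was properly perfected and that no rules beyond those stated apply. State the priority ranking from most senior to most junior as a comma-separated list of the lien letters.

E, C, A, B, D

Adjusting effective dates: A is treated as recorded 2020-06-17, the work-commencement date; D's effective date is 2020-04-28, when work began.
As a property-tax lien, E is senior to every other lien.
Among the remaining liens, by effective date: D (2020-04-28), A (2020-06-17), B (2020-09-08), C (2021-02-27).
D would otherwise be senior to C, so under the subordination agreement D and C exchange positions.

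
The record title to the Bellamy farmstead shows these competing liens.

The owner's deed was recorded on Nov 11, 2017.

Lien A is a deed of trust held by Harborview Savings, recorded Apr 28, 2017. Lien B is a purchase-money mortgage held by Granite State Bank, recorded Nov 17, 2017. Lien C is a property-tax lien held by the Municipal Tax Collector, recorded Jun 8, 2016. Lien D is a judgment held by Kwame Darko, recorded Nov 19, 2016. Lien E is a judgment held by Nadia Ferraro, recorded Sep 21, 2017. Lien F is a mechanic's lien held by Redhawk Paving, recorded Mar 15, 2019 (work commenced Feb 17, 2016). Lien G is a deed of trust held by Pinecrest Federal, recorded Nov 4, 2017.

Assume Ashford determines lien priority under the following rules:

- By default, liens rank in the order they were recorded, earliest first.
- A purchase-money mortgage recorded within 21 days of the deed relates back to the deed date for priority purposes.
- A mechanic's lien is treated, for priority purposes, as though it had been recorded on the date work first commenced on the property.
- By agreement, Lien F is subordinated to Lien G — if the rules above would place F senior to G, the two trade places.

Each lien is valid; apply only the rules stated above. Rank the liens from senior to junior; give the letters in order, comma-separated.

G, C, D, A, E, F, B

Adjusting effective dates: B was recorded within the 21-day window, so its effective date is the deed date Nov 11, 2017; F is treated as recorded Feb 17, 2016, the work-commencement date.
Ordering by effective date: F (Feb 17, 2016), C (Jun 8, 2016), D (Nov 19, 2016), A (Apr 28, 2017), E (Sep 21, 2017), G (Nov 4, 2017), B (Nov 11, 2017).
Because F would otherwise rank above G, the subordination swaps them.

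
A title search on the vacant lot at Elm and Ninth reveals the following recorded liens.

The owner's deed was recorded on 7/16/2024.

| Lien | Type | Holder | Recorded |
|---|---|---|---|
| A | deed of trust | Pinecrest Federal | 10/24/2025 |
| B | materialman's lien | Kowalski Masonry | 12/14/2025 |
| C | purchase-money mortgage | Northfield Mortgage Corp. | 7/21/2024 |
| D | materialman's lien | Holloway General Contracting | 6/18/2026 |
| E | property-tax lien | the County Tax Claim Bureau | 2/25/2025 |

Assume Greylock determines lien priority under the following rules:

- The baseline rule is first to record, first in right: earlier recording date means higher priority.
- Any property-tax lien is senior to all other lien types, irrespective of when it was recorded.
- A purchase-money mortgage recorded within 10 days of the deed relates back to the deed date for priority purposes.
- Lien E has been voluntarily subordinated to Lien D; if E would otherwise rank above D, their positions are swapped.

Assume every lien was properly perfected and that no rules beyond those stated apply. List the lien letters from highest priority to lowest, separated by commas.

D, C, A, B, E

Effective dates: C was recorded within the 10-day window, so its effective date is the deed date 7/16/2024.
E, as a property-tax lien, has superpriority and ranks first.
Among the remaining liens, by effective date: C (7/16/2024), A (10/24/2025), B (12/14/2025), D (6/18/2026).
E would otherwise be senior to D, so under the subordination agreement E and D exchange positions.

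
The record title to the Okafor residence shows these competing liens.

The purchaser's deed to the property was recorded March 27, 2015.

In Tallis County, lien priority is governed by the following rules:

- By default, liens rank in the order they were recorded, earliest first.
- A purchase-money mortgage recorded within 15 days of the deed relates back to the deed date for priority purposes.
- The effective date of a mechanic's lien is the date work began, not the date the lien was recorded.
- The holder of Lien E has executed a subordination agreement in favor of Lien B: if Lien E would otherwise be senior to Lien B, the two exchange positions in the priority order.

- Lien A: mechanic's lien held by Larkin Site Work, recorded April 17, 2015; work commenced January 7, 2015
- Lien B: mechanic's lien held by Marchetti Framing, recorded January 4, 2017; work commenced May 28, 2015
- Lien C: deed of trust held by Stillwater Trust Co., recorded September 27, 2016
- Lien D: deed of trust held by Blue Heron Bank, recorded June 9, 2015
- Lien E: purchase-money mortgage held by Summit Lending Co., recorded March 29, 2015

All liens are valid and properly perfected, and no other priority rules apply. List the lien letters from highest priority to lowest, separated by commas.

A, B, E, D, C

First, effective dates: A is treated as recorded January 7, 2015, the work-commencement date; B relates back to May 28, 2015 (work commenced); E was recorded within the 15-day window, so its effective date is the deed date March 27, 2015.
By effective date: A (January 7, 2015), E (March 27, 2015), B (May 28, 2015), D (June 9, 2015), C (September 27, 2016).
The subordination applies — E was senior to B — so E and B swap.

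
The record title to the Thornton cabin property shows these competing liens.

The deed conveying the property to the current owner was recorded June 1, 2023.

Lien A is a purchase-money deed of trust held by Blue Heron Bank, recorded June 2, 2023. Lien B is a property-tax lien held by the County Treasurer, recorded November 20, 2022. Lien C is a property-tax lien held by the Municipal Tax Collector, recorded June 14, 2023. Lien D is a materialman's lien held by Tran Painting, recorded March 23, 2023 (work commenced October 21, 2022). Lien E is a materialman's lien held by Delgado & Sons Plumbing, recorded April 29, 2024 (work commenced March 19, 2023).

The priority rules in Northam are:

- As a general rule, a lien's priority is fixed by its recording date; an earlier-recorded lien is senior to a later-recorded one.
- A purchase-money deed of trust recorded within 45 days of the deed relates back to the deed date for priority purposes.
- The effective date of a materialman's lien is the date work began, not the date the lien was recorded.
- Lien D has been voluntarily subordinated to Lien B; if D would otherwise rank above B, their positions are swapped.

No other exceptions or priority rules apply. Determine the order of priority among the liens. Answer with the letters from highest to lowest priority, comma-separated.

B, D, E, A, C

First, effective dates: A was recorded within the 45-day window, so its effective date is the deed date June 1, 2023; D is treated as recorded October 21, 2022, the work-commencement date; E is treated as recorded March 19, 2023, the work-commencement date.
By effective date: D (October 21, 2022), B (November 20, 2022), E (March 19, 2023), A (June 1, 2023), C (June 14, 2023).
D would otherwise be senior to B, so under the subordination agreement D and B exchange positions.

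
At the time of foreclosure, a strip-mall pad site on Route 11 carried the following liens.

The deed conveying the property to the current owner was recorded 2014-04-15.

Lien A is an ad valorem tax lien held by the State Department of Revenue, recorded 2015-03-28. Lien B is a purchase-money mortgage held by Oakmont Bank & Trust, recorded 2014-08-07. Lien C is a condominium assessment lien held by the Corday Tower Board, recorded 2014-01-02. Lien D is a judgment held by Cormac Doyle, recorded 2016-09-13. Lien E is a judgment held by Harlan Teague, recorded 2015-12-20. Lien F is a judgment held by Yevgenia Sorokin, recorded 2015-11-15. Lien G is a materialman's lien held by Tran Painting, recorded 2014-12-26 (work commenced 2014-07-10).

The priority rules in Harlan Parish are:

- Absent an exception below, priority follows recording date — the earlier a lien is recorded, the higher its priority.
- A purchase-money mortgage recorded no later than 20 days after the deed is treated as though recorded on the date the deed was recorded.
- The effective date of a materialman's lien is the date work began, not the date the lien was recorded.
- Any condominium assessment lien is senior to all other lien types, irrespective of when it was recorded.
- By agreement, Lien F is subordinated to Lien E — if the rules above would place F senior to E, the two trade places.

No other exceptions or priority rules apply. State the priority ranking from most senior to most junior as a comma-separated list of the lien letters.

C, G, B, A, E, F, D

Effective dates: B missed the 20-day window (114 days after the deed), so its recording date stands; G is treated as recorded 2014-07-10, the work-commencement date.
C is a condominium assessment lien and takes priority over every other lien.
Among the remaining liens, by effective date: G (2014-07-10), B (2014-08-07), A (2015-03-28), F (2015-11-15), E (2015-12-20), D (2016-09-13).
Because F would otherwise rank above E, the subordination swaps them.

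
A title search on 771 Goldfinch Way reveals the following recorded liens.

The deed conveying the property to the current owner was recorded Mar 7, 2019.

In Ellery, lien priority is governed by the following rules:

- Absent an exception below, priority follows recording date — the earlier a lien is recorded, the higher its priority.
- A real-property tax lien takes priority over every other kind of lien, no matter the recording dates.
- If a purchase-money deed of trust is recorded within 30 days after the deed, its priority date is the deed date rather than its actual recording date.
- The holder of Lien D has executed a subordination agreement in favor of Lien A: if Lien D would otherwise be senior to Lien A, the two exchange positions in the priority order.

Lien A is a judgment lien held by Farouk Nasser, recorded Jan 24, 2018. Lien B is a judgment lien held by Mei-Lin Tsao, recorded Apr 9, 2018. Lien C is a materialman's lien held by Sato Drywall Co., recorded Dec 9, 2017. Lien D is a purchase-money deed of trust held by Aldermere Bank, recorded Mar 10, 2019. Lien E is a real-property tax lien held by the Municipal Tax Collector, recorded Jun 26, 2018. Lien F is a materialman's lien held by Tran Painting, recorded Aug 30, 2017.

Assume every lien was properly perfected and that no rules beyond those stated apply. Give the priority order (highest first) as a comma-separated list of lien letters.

E, F, C, A, B, D

First, effective dates: D's effective date is the deed date, Mar 7, 2019.
As a real-property tax lien, E is senior to every other lien.
Remaining liens by effective date: F (Aug 30, 2017), C (Dec 9, 2017), A (Jan 24, 2018), B (Apr 9, 2018), D (Mar 7, 2019).
D already ranks below A; the subordination has no effect.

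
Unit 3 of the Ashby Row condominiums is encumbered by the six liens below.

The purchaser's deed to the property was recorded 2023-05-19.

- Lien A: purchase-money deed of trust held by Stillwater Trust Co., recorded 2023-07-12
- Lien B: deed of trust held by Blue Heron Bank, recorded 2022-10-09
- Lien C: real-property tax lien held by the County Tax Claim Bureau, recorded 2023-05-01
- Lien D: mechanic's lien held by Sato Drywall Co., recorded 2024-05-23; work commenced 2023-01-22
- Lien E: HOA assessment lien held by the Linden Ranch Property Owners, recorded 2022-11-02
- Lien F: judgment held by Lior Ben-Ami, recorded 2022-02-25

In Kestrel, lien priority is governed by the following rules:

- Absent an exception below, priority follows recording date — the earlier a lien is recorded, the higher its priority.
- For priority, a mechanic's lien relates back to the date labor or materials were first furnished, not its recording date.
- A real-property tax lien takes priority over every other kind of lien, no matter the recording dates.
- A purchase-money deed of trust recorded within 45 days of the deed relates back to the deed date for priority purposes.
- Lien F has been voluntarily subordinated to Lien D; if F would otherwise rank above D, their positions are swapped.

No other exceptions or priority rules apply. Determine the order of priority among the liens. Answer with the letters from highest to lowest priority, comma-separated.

First, effective dates: A was recorded 54 days after the deed — beyond 45 days — so no relation-back applies; D's effective date is 2023-01-22, when work began.
As a real-property tax lien, C is senior to every other lien.
Remaining liens by effective date: F (2022-02-25), B (2022-10-09), E (2022-11-02), D (2023-01-22), A (2023-07-12).
The subordination applies — F was senior to D — so F and D swap.

C, D, B, E, F, A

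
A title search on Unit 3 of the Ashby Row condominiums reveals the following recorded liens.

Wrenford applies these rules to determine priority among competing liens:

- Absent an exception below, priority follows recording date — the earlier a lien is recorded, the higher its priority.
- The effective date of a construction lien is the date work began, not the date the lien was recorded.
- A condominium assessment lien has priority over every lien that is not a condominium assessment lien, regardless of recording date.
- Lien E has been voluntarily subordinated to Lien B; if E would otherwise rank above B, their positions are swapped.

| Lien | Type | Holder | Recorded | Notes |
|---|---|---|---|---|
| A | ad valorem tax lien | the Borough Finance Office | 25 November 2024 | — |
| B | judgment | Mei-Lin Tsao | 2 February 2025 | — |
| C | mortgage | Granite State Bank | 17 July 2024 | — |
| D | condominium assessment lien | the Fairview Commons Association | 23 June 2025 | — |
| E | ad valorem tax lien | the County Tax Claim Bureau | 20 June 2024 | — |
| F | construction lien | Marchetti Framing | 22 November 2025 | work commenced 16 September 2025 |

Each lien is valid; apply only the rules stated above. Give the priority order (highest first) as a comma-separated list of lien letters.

First, effective dates: F relates back to 16 September 2025 (work commenced).
As a condominium assessment lien, D is senior to every other lien.
Among the remaining liens, by effective date: E (20 June 2024), C (17 July 2024), A (25 November 2024), B (2 February 2025), F (16 September 2025).
E is senior to B before the subordination, so the two trade places.

D, B, C, A, E, F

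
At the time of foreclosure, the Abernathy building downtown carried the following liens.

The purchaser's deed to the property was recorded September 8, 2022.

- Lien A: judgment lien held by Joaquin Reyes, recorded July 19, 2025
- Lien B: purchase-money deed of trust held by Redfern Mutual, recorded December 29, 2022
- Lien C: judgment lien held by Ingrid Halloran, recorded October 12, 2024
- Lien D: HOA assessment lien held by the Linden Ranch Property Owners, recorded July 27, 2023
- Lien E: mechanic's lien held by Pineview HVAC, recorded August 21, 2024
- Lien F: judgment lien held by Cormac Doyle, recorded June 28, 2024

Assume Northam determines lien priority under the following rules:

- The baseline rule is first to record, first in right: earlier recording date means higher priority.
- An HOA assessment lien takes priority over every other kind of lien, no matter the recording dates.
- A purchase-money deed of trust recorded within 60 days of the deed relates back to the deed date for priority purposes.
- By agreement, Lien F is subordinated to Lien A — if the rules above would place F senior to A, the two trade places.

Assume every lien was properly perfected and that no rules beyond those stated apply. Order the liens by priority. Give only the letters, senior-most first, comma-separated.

Effective dates after the stated exceptions: B was recorded 112 days after the deed — beyond 60 days — so no relation-back applies.
D is an HOA assessment lien and takes priority over every other lien.
Remaining liens by effective date: B (December 29, 2022), F (June 28, 2024), E (August 21, 2024), C (October 12, 2024), A (July 19, 2025).
F would otherwise be senior to A, so under the subordination agreement F and A exchange positions.

D, B, A, E, C, F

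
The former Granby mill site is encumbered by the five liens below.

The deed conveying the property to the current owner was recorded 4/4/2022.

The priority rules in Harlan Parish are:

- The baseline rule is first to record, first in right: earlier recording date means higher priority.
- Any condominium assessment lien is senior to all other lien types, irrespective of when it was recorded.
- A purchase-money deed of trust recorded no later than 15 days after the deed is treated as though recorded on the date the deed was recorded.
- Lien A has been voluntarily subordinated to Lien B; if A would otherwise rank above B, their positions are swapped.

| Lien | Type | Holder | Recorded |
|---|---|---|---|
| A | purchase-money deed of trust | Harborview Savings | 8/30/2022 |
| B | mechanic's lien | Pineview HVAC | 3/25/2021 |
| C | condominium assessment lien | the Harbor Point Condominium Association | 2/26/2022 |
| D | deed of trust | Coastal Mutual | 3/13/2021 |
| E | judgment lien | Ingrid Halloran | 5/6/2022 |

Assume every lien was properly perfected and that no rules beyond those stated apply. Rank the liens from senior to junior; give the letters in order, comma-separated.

Adjusting effective dates: A was recorded 148 days after the deed — beyond 15 days — so no relation-back applies.
C, as a condominium assessment lien, has superpriority and ranks first.
The other liens, earliest effective date first: D (3/13/2021), B (3/25/2021), E (5/6/2022), A (8/30/2022).
A is already junior to B, so the subordination agreement changes nothing.

C, D, B, E, A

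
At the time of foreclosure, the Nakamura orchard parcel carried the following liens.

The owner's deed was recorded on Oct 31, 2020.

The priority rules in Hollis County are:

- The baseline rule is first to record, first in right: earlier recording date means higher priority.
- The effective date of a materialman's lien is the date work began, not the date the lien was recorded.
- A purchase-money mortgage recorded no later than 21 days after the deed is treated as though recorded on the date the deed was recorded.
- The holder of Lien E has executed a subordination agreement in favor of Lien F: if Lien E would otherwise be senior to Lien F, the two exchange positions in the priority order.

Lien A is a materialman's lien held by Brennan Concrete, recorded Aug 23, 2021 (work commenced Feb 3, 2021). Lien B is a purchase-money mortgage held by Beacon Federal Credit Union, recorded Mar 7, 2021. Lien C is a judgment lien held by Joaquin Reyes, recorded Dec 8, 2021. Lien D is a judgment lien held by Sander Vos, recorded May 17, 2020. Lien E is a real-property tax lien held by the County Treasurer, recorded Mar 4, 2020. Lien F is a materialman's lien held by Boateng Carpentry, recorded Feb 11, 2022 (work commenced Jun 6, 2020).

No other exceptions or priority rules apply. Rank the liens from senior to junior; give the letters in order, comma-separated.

Effective dates after the stated exceptions: A's effective date is Feb 3, 2021, when work began; B missed the 21-day window (127 days after the deed), so its recording date stands; F is treated as recorded Jun 6, 2020, the work-commencement date.
By effective date: E (Mar 4, 2020), D (May 17, 2020), F (Jun 6, 2020), A (Feb 3, 2021), B (Mar 7, 2021), C (Dec 8, 2021).
The subordination applies — E was senior to F — so E and F swap.

F, D, E, A, B, C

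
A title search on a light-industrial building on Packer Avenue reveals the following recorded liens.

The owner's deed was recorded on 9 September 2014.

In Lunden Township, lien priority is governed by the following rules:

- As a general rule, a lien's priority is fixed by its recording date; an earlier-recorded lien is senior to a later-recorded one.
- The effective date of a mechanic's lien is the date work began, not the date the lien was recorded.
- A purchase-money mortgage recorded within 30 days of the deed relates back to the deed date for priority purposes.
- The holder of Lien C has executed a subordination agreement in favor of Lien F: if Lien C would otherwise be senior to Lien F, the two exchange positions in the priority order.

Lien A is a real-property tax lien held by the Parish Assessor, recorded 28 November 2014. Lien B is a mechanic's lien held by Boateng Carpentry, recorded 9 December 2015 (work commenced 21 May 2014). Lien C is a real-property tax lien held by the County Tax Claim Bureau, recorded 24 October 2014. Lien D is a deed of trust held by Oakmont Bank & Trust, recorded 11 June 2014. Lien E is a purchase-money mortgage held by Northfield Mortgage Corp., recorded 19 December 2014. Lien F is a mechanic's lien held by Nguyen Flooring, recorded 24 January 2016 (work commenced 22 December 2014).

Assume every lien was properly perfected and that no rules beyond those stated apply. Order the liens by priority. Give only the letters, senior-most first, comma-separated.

Effective dates: B is treated as recorded 21 May 2014, the work-commencement date; E missed the 30-day window (101 days after the deed), so its recording date stands; F is treated as recorded 22 December 2014, the work-commencement date.
Ordering by effective date: B (21 May 2014), D (11 June 2014), C (24 October 2014), A (28 November 2014), E (19 December 2014), F (22 December 2014).
The subordination applies — C was senior to F — so C and F swap.

B, D, F, A, E, C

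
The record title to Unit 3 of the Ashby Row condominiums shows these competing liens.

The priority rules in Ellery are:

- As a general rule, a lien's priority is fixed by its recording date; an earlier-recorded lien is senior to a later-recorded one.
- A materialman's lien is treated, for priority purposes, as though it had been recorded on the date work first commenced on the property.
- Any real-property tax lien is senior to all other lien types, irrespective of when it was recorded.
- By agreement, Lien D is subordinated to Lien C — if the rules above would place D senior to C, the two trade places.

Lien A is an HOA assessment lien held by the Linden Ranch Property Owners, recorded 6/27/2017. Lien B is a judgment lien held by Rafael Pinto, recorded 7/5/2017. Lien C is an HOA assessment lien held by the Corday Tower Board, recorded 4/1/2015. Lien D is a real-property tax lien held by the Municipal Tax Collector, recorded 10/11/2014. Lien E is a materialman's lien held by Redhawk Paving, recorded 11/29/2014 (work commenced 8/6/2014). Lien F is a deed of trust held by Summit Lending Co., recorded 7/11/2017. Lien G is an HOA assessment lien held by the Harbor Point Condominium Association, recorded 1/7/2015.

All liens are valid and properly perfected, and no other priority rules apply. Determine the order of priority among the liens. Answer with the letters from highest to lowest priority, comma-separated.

C, E, G, D, A, B, F

First, effective dates: E's effective date is 8/6/2014, when work began.
D, as a real-property tax lien, has superpriority and ranks first.
Ordering the rest by effective date: E (8/6/2014), G (1/7/2015), C (4/1/2015), A (6/27/2017), B (7/5/2017), F (7/11/2017).
The subordination applies — D was senior to C — so D and C swap.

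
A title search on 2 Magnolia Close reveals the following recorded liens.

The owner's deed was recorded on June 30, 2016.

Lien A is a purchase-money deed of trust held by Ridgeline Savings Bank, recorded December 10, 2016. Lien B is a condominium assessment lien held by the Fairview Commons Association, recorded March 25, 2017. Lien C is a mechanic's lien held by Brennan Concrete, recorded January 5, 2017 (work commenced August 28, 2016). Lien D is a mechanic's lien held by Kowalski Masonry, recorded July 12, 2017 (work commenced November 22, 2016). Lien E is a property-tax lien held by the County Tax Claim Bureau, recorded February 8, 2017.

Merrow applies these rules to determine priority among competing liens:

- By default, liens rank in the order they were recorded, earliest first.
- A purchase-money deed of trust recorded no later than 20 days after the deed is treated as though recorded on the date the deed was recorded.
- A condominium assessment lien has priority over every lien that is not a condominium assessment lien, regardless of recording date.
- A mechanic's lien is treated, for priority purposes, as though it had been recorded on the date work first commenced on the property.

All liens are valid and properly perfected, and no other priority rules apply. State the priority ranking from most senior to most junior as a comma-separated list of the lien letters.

B, C, D, A, E

First, effective dates: A was recorded 163 days after the deed — beyond 20 days — so no relation-back applies; C relates back to August 28, 2016 (work commenced); D's effective date is November 22, 2016, when work began.
B is a condominium assessment lien, so it outranks all other liens regardless of date.
Ordering the rest by effective date: C (August 28, 2016), D (November 22, 2016), A (December 10, 2016), E (February 8, 2017).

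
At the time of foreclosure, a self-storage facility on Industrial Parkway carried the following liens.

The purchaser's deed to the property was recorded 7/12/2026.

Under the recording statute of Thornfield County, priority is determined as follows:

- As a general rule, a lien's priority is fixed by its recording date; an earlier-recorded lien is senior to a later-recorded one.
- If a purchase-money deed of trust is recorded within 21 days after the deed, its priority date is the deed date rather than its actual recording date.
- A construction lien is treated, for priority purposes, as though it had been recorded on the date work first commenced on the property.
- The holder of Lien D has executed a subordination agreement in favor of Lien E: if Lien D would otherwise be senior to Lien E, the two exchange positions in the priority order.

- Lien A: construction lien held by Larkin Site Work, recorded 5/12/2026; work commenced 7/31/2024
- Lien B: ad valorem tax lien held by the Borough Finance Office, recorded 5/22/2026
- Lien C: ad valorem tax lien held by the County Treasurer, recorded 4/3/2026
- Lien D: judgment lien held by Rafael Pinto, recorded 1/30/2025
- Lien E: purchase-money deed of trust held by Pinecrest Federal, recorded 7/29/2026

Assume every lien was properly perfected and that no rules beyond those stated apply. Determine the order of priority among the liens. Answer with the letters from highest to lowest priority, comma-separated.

A, E, C, B, D

Effective dates: A relates back to 7/31/2024 (work commenced); E was recorded within the 21-day window, so its effective date is the deed date 7/12/2026.
Sorted by effective date: A (7/31/2024), D (1/30/2025), C (4/3/2026), B (5/22/2026), E (7/12/2026).
Because D would otherwise rank above E, the subordination swaps them.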